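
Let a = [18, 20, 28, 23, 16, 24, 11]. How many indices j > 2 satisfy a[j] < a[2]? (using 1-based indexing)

The element at index 2 is 20.
Elements after it: 28, 23, 16, 24, 11
Those smaller than 20: 16, 11

2 such elements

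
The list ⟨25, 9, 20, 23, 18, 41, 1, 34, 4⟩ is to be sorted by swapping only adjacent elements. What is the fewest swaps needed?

Each adjacent swap fixes exactly one inversion, so the minimum swap count equals the number of inversions.
Count inversions — for each element, later elements that are smaller:
25: 9, 20, 23, 18, 1, 4 → 6
9: 1, 4 → 2
20: 18, 1, 4 → 3
23: 18, 1, 4 → 3
18: 1, 4 → 2
41: 1, 34, 4 → 3
1: none → 0
34: 4 → 1
4: none → 0
Total inversions: 6 + 2 + 3 + 3 + 2 + 3 + 0 + 1 + 0 = 20

Swaps: 20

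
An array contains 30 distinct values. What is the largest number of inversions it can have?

435 inversions

The maximum occurs when the array is in strictly decreasing order: every one of the C(30, 2) pairs is inverted.
C(30, 2) = 30·29/2 = 435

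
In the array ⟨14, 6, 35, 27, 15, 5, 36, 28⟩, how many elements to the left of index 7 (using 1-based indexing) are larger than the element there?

The element at index 7 is 36.
Elements before it: 14, 6, 35, 27, 15, 5
None of them are larger than 36.

0 such elements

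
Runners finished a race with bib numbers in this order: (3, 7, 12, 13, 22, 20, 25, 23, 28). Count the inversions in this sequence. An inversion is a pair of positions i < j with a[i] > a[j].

For each element, count later entries that are smaller:
3 → none → 0
7 → none → 0
12 → none → 0
13 → none → 0
22 → 20 → 1
20 → none → 0
25 → 23 → 1
23 → none → 0
28 → none → 0
Sum: 0 + 0 + 0 + 0 + 1 + 0 + 1 + 0 + 0 = 2

2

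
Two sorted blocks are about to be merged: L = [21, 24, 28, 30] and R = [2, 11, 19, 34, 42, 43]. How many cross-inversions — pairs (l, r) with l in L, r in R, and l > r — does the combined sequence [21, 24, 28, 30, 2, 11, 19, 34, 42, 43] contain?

Count, for every r in R, how many entries of L exceed r:
r = 2: 21, 24, 28, 30 → 4
r = 11: 21, 24, 28, 30 → 4
r = 19: 21, 24, 28, 30 → 4
r = 34: none → 0
r = 42: none → 0
r = 43: none → 0
Cross-inversions: 4 + 4 + 4 + 0 + 0 + 0 = 12

12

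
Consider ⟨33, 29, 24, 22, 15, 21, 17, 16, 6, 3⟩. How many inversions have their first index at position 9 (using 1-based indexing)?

The element at index 9 is 6.
Elements after it: 3
Those smaller than 6: 3

1 such element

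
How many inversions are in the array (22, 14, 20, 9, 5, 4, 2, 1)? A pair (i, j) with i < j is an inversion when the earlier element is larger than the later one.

27 out-of-order pairs

Count, for each position, how many later elements it exceeds:
22: 7
14: 5
20: 5
9: 4
5: 3
4: 2
2: 1
1: 0
Sum: 7 + 5 + 5 + 4 + 3 + 2 + 1 + 0 = 27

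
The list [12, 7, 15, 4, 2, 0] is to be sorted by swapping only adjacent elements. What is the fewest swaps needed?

13

Each adjacent swap fixes exactly one inversion, so the minimum swap count equals the number of inversions.
Count inversions — for each element, later elements that are smaller:
12: 7, 4, 2, 0 → 4
7: 4, 2, 0 → 3
15: 4, 2, 0 → 3
4: 2, 0 → 2
2: 0 → 1
0: none → 0
Total inversions: 4 + 3 + 3 + 2 + 1 + 0 = 13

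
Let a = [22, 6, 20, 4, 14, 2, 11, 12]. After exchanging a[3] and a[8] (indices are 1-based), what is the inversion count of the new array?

Inversions: 15

Positions 3 and 8 hold 20 and 12; after swapping, the array is [22, 6, 12, 4, 14, 2, 11, 20].
Element-by-element contributions:
22: 7
6: 2
12: 3
4: 1
14: 2
2: 0
11: 0
20: 0
Sum: 7 + 2 + 3 + 1 + 2 + 0 + 0 + 0 = 15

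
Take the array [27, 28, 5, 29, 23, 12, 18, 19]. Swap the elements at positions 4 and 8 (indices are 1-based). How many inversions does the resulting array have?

Positions 4 and 8 hold 29 and 19; after swapping, the array is [27, 28, 5, 19, 23, 12, 18, 29].
Sweep left to right; for each value list the smaller values that follow it:
27 → 5, 19, 23, 12, 18 → 5
28 → 5, 19, 23, 12, 18 → 5
5 → none → 0
19 → 12, 18 → 2
23 → 12, 18 → 2
12 → none → 0
18 → none → 0
29 → none → 0
Sum: 5 + 5 + 0 + 2 + 2 + 0 + 0 + 0 = 14

14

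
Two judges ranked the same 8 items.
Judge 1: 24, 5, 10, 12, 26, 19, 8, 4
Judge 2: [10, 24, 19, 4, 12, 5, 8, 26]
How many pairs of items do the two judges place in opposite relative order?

11

Assign each item its position (1..8) in the first ordering, then rewrite the second ordering as that position sequence:
positions: 24→1, 5→2, 10→3, 12→4, 26→5, 19→6, 8→7, 4→8
second ordering as positions: [3, 1, 6, 8, 4, 2, 7, 5]
Discordant pairs = inversions in this position sequence.
3: 1, 2 → 2
1: 0
6: 4, 2, 5 → 3
8: 4, 2, 7, 5 → 4
4: 2 → 1
2: 0
7: 5 → 1
5: 0
Total: 2 + 0 + 3 + 4 + 1 + 0 + 1 + 0 = 11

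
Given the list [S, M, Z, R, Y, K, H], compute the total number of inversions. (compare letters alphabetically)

15 inversions

Element-by-element contributions:
S: 4
M: 2
Z: 4
R: 2
Y: 2
K: 1
H: 0
Sum: 4 + 2 + 4 + 2 + 2 + 1 + 0 = 15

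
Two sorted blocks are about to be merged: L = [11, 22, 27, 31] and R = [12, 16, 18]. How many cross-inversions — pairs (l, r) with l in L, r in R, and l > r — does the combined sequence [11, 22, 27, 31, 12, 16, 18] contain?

Take each right-half value and tally the left-half values above it:
r = 12: 22, 27, 31 → 3
r = 16: 22, 27, 31 → 3
r = 18: 22, 27, 31 → 3
Cross-inversions: 3 + 3 + 3 = 9

9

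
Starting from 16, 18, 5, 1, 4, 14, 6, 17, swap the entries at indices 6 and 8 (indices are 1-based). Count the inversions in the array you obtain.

15 inversions

Positions 6 and 8 hold 14 and 17; after swapping, the array is [16, 18, 5, 1, 4, 17, 6, 14].
Sweep left to right; for each value list the smaller values that follow it:
16: 5
18: 6
5: 2
1: 0
4: 0
17: 2
6: 0
14: 0
Sum: 5 + 6 + 2 + 0 + 0 + 2 + 0 + 0 = 15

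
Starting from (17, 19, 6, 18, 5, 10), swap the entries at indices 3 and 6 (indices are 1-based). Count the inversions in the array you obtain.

Positions 3 and 6 hold 6 and 10; after swapping, the array is [17, 19, 10, 18, 5, 6].
Element-by-element contributions:
17 → 10, 5, 6 → 3
19 → 10, 18, 5, 6 → 4
10 → 5, 6 → 2
18 → 5, 6 → 2
5 → none → 0
6 → none → 0
Sum: 3 + 4 + 2 + 2 + 0 + 0 = 11

11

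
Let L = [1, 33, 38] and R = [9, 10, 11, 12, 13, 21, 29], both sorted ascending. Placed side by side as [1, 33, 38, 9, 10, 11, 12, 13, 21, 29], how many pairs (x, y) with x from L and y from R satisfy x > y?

Count, for every r in R, how many entries of L exceed r:
r = 9: 33, 38 → 2
r = 10: 33, 38 → 2
r = 11: 33, 38 → 2
r = 12: 33, 38 → 2
r = 13: 33, 38 → 2
r = 21: 33, 38 → 2
r = 29: 33, 38 → 2
Cross-inversions: 2 + 2 + 2 + 2 + 2 + 2 + 2 = 14

14 split inversions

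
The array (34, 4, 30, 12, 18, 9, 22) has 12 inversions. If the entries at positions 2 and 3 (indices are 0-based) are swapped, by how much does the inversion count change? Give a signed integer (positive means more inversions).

-1

Positions 2 and 3 hold 30 and 12; after swapping, the array is [34, 4, 12, 30, 18, 9, 22].
Count, for each position, how many later elements it exceeds:
34: 6
4: 0
12: 1
30: 3
18: 1
9: 0
22: 0
Sum: 6 + 0 + 1 + 3 + 1 + 0 + 0 = 11
Change: 11 − 12 = -1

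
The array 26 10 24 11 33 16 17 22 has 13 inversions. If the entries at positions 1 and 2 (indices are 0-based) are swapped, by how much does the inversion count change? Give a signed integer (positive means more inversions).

Positions 1 and 2 hold 10 and 24; after swapping, the array is [26, 24, 10, 11, 33, 16, 17, 22].
Element-by-element contributions:
26: 6
24: 5
10: 0
11: 0
33: 3
16: 0
17: 0
22: 0
Sum: 6 + 5 + 0 + 0 + 3 + 0 + 0 + 0 = 14
Change: 14 − 13 = +1

+1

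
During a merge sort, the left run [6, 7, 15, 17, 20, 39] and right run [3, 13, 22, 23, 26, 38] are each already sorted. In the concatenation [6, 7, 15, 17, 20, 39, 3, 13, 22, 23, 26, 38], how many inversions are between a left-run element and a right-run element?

There are 14 split inversions.

For each element r of the right run, count left-run elements greater than r:
r = 3: 6, 7, 15, 17, 20, 39 → 6
r = 13: 15, 17, 20, 39 → 4
r = 22: 39 → 1
r = 23: 39 → 1
r = 26: 39 → 1
r = 38: 39 → 1
Cross-inversions: 6 + 4 + 1 + 1 + 1 + 1 = 14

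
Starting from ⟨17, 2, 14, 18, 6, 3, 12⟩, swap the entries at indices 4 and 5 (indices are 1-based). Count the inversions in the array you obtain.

Positions 4 and 5 hold 18 and 6; after swapping, the array is [17, 2, 14, 6, 18, 3, 12].
Element-by-element contributions:
17: 5
2: 0
14: 3
6: 1
18: 2
3: 0
12: 0
Sum: 5 + 0 + 3 + 1 + 2 + 0 + 0 = 11

11 inversions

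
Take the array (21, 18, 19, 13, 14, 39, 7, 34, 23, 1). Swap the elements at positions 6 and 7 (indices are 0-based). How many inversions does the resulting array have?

Positions 6 and 7 hold 7 and 34; after swapping, the array is [21, 18, 19, 13, 14, 39, 34, 7, 23, 1].
For each element, count later entries that are smaller:
21: 6
18: 4
19: 4
13: 2
14: 2
39: 4
34: 3
7: 1
23: 1
1: 0
Sum: 6 + 4 + 4 + 2 + 2 + 4 + 3 + 1 + 1 + 0 = 27

27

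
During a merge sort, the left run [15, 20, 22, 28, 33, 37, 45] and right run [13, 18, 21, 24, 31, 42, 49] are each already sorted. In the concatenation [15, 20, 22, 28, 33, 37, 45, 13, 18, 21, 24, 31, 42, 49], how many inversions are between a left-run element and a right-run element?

26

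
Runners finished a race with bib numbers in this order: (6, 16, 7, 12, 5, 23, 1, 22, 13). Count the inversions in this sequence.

Element-by-element contributions:
6 → 5, 1 → 2
16 → 7, 12, 5, 1, 13 → 5
7 → 5, 1 → 2
12 → 5, 1 → 2
5 → 1 → 1
23 → 1, 22, 13 → 3
1 → none → 0
22 → 13 → 1
13 → none → 0
Sum: 2 + 5 + 2 + 2 + 1 + 3 + 0 + 1 + 0 = 16

16 inversions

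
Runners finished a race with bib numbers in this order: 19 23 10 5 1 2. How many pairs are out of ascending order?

For each element, count later entries that are smaller:
19 → 10, 5, 1, 2 → 4
23 → 10, 5, 1, 2 → 4
10 → 5, 1, 2 → 3
5 → 1, 2 → 2
1 → none → 0
2 → none → 0
Sum: 4 + 4 + 3 + 2 + 0 + 0 = 13

13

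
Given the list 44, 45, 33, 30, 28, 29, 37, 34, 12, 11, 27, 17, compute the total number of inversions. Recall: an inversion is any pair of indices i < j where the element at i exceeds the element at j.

52

Count, for each position, how many later elements it exceeds:
44: 10
45: 10
33: 7
30: 6
28: 4
29: 4
37: 5
34: 4
12: 1
11: 0
27: 1
17: 0
Sum: 10 + 10 + 7 + 6 + 4 + 4 + 5 + 4 + 1 + 0 + 1 + 0 = 52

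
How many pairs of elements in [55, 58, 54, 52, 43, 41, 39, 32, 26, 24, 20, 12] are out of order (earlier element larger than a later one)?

65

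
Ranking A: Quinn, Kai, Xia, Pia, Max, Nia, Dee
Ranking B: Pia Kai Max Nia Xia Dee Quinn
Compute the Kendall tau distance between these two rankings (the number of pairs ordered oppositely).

Assign each item its position (1..7) in the first ordering, then rewrite the second ordering as that position sequence:
positions: Quinn→1, Kai→2, Xia→3, Pia→4, Max→5, Nia→6, Dee→7
second ordering as positions: [4, 2, 5, 6, 3, 7, 1]
Discordant pairs = inversions in this position sequence.
4: 2, 3, 1 → 3
2: 1 → 1
5: 3, 1 → 2
6: 3, 1 → 2
3: 1 → 1
7: 1 → 1
1: 0
Total: 3 + 1 + 2 + 2 + 1 + 1 + 0 = 10

There are 10 discordant pairs.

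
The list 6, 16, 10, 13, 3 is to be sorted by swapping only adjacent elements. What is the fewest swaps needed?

Minimum adjacent swaps = number of inversions (each swap of adjacent out-of-order elements removes one inversion and no swap can remove more).
Count inversions — for each element, later elements that are smaller:
6: 3 → 1
16: 10, 13, 3 → 3
10: 3 → 1
13: 3 → 1
3: none → 0
Total inversions: 1 + 3 + 1 + 1 + 0 = 6

6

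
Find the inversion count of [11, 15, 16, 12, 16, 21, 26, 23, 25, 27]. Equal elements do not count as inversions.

4

Sweep left to right; for each value list the smaller values that follow it:
11 → none → 0
15 → 12 → 1
16 → 12 → 1
12 → none → 0
16 → none → 0
21 → none → 0
26 → 23, 25 → 2
23 → none → 0
25 → none → 0
27 → none → 0
Sum: 0 + 1 + 1 + 0 + 0 + 0 + 2 + 0 + 0 + 0 = 4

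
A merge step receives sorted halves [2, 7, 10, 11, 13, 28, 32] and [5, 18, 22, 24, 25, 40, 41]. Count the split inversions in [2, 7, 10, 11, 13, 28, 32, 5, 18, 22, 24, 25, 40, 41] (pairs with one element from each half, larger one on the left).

Count, for every r in R, how many entries of L exceed r:
r = 5: 7, 10, 11, 13, 28, 32 → 6
r = 18: 28, 32 → 2
r = 22: 28, 32 → 2
r = 24: 28, 32 → 2
r = 25: 28, 32 → 2
r = 40: none → 0
r = 41: none → 0
Cross-inversions: 6 + 2 + 2 + 2 + 2 + 0 + 0 = 14

14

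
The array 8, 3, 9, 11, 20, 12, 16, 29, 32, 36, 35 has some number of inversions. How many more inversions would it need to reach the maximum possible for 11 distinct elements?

Maximum inversions for 11 distinct elements is C(11, 2) = 11·10/2 = 55.
Current inversions — for each element, count later smaller elements:
8: 1
3: 0
9: 0
11: 0
20: 2
12: 0
16: 0
29: 0
32: 0
36: 1
35: 0
Current total: 1 + 0 + 0 + 0 + 2 + 0 + 0 + 0 + 0 + 1 + 0 = 4
Shortfall: 55 − 4 = 51

51 inversions short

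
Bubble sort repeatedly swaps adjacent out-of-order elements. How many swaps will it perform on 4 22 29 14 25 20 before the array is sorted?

6 adjacent swaps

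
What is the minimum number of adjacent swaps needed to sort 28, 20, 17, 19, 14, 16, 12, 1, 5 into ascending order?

33

The minimum number of adjacent swaps to sort an array equals its inversion count, since every such swap removes exactly one inversion.
Count inversions — for each element, later elements that are smaller:
28: 20, 17, 19, 14, 16, 12, 1, 5 → 8
20: 17, 19, 14, 16, 12, 1, 5 → 7
17: 14, 16, 12, 1, 5 → 5
19: 14, 16, 12, 1, 5 → 5
14: 12, 1, 5 → 3
16: 12, 1, 5 → 3
12: 1, 5 → 2
1: none → 0
5: none → 0
Total inversions: 8 + 7 + 5 + 5 + 3 + 3 + 2 + 0 + 0 = 33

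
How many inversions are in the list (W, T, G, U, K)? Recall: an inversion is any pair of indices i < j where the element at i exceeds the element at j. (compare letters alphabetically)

For each element, count later entries that are smaller:
W: 4
T: 2
G: 0
U: 1
K: 0
Sum: 4 + 2 + 0 + 1 + 0 = 7

7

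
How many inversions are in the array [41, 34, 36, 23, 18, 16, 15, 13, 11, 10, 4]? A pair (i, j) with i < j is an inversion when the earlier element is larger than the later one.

54 out-of-order pairs

For each element, count later entries that are smaller:
41: 10
34: 8
36: 8
23: 7
18: 6
16: 5
15: 4
13: 3
11: 2
10: 1
4: 0
Sum: 10 + 8 + 8 + 7 + 6 + 5 + 4 + 3 + 2 + 1 + 0 = 54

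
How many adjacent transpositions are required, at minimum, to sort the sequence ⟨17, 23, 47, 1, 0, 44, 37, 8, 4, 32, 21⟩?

29

Minimum adjacent swaps = number of inversions (each swap of adjacent out-of-order elements removes one inversion and no swap can remove more).
Count inversions — for each element, later elements that are smaller:
17: 1, 0, 8, 4 → 4
23: 1, 0, 8, 4, 21 → 5
47: 1, 0, 44, 37, 8, 4, 32, 21 → 8
1: 0 → 1
0: none → 0
44: 37, 8, 4, 32, 21 → 5
37: 8, 4, 32, 21 → 4
8: 4 → 1
4: none → 0
32: 21 → 1
21: none → 0
Total inversions: 4 + 5 + 8 + 1 + 0 + 5 + 4 + 1 + 0 + 1 + 0 = 29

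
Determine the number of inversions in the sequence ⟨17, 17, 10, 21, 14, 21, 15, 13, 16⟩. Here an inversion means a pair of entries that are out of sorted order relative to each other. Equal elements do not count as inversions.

19 out-of-order pairs

Count, for each position, how many later elements it exceeds:
17 → 10, 14, 15, 13, 16 → 5
17 → 10, 14, 15, 13, 16 → 5
10 → none → 0
21 → 14, 15, 13, 16 → 4
14 → 13 → 1
21 → 15, 13, 16 → 3
15 → 13 → 1
13 → none → 0
16 → none → 0
Sum: 5 + 5 + 0 + 4 + 1 + 3 + 1 + 0 + 0 = 19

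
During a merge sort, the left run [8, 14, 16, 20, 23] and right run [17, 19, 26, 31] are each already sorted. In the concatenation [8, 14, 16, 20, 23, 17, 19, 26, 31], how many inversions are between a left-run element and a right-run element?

Take each right-half value and tally the left-half values above it:
r = 17: 20, 23 → 2
r = 19: 20, 23 → 2
r = 26: none → 0
r = 31: none → 0
Cross-inversions: 2 + 2 + 0 + 0 = 4

4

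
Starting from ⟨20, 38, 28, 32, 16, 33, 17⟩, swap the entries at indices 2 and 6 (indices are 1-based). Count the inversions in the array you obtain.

11 inversions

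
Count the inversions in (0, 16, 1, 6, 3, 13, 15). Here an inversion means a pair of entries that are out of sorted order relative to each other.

6 inversions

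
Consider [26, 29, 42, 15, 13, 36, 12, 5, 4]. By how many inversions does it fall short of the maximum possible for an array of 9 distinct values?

Maximum inversions for 9 distinct elements is C(9, 2) = 9·8/2 = 36.
Current inversions — for each element, count later smaller elements:
26: 5
29: 5
42: 6
15: 4
13: 3
36: 3
12: 2
5: 1
4: 0
Current total: 5 + 5 + 6 + 4 + 3 + 3 + 2 + 1 + 0 = 29
Shortfall: 36 − 29 = 7

7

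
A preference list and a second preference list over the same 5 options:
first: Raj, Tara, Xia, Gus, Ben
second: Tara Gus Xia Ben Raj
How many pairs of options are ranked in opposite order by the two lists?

Assign each item its position (1..5) in the first ordering, then rewrite the second ordering as that position sequence:
positions: Raj→1, Tara→2, Xia→3, Gus→4, Ben→5
second ordering as positions: [2, 4, 3, 5, 1]
Discordant pairs = inversions in this position sequence.
2: 1 → 1
4: 3, 1 → 2
3: 1 → 1
5: 1 → 1
1: 0
Total: 1 + 2 + 1 + 1 + 0 = 5

Pairs: 5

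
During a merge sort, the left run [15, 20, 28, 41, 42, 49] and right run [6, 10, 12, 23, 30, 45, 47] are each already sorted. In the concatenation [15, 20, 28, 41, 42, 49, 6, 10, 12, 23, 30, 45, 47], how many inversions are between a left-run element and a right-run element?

27

For each element r of the right run, count left-run elements greater than r:
r = 6: 15, 20, 28, 41, 42, 49 → 6
r = 10: 15, 20, 28, 41, 42, 49 → 6
r = 12: 15, 20, 28, 41, 42, 49 → 6
r = 23: 28, 41, 42, 49 → 4
r = 30: 41, 42, 49 → 3
r = 45: 49 → 1
r = 47: 49 → 1
Cross-inversions: 6 + 6 + 6 + 4 + 3 + 1 + 1 = 27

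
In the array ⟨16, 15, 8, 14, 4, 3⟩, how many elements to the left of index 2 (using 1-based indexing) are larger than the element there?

The element at index 2 is 15.
Elements before it: 16
Those larger than 15: 16

1 such element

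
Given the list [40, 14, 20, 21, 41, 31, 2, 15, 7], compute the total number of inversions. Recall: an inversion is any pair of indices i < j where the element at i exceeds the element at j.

Count, for each position, how many later elements it exceeds:
40 → 14, 20, 21, 31, 2, 15, 7 → 7
14 → 2, 7 → 2
20 → 2, 15, 7 → 3
21 → 2, 15, 7 → 3
41 → 31, 2, 15, 7 → 4
31 → 2, 15, 7 → 3
2 → none → 0
15 → 7 → 1
7 → none → 0
Sum: 7 + 2 + 3 + 3 + 4 + 3 + 0 + 1 + 0 = 23

23 inversions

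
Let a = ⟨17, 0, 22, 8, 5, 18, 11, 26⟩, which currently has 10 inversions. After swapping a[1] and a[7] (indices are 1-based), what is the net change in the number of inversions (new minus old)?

-1

Positions 1 and 7 hold 17 and 11; after swapping, the array is [11, 0, 22, 8, 5, 18, 17, 26].
Element-by-element contributions:
11 → 0, 8, 5 → 3
0 → none → 0
22 → 8, 5, 18, 17 → 4
8 → 5 → 1
5 → none → 0
18 → 17 → 1
17 → none → 0
26 → none → 0
Sum: 3 + 0 + 4 + 1 + 0 + 1 + 0 + 0 = 9
Change: 9 − 10 = -1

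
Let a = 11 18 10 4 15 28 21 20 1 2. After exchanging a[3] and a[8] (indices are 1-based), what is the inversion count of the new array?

28

Positions 3 and 8 hold 10 and 20; after swapping, the array is [11, 18, 20, 4, 15, 28, 21, 10, 1, 2].
For each element, count later entries that are smaller:
11 → 4, 10, 1, 2 → 4
18 → 4, 15, 10, 1, 2 → 5
20 → 4, 15, 10, 1, 2 → 5
4 → 1, 2 → 2
15 → 10, 1, 2 → 3
28 → 21, 10, 1, 2 → 4
21 → 10, 1, 2 → 3
10 → 1, 2 → 2
1 → none → 0
2 → none → 0
Sum: 4 + 5 + 5 + 2 + 3 + 4 + 3 + 2 + 0 + 0 = 28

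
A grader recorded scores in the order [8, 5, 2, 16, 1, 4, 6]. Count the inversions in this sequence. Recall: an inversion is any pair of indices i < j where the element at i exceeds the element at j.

Listing every pair i<j with a[i]>a[j] (using 1-based positions):
(1,2): 8 > 5
(1,3): 8 > 2
(1,5): 8 > 1
(1,6): 8 > 4
(1,7): 8 > 6
(2,3): 5 > 2
(2,5): 5 > 1
(2,6): 5 > 4
(3,5): 2 > 1
(4,5): 16 > 1
(4,6): 16 > 4
(4,7): 16 > 6
That's 12 pairs.

12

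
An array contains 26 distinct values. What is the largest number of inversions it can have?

The maximum occurs when the array is in strictly decreasing order: every one of the C(26, 2) pairs is inverted.
C(26, 2) = 26·25/2 = 325

325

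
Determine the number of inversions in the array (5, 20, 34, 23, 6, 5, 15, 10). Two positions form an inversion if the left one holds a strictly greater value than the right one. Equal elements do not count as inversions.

15

For each element, count later entries that are smaller:
5: 0
20: 4
34: 5
23: 4
6: 1
5: 0
15: 1
10: 0
Sum: 0 + 4 + 5 + 4 + 1 + 0 + 1 + 0 = 15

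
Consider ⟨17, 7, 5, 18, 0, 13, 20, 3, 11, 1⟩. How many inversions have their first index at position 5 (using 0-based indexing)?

The element at index 5 is 13.
Elements after it: 20, 3, 11, 1
Those smaller than 13: 3, 11, 1

3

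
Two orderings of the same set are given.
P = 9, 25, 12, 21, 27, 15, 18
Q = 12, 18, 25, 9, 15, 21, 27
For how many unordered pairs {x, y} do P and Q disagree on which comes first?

There are 10 disagreeing pairs.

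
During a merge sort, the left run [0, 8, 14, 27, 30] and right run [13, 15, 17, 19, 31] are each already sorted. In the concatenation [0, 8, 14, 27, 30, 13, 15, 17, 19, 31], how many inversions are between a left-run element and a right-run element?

9 split inversions

Take each right-half value and tally the left-half values above it:
r = 13: 14, 27, 30 → 3
r = 15: 27, 30 → 2
r = 17: 27, 30 → 2
r = 19: 27, 30 → 2
r = 31: none → 0
Cross-inversions: 3 + 2 + 2 + 2 + 0 = 9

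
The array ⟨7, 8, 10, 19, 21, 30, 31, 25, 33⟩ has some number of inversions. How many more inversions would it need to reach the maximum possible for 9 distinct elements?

34 inversions short

Maximum inversions for 9 distinct elements is C(9, 2) = 9·8/2 = 36.
Current inversions — for each element, count later smaller elements:
7: 0
8: 0
10: 0
19: 0
21: 0
30: 1
31: 1
25: 0
33: 0
Current total: 0 + 0 + 0 + 0 + 0 + 1 + 1 + 0 + 0 = 2
Shortfall: 36 − 2 = 34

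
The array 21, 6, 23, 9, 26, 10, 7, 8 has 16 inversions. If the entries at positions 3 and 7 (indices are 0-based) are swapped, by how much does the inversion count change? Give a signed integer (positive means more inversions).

-1

Positions 3 and 7 hold 9 and 8; after swapping, the array is [21, 6, 23, 8, 26, 10, 7, 9].
Count, for each position, how many later elements it exceeds:
21: 5
6: 0
23: 4
8: 1
26: 3
10: 2
7: 0
9: 0
Sum: 5 + 0 + 4 + 1 + 3 + 2 + 0 + 0 = 15
Change: 15 − 16 = -1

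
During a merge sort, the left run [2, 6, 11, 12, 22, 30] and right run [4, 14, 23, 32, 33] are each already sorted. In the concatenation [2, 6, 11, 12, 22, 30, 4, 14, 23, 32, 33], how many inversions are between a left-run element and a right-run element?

Split inversions: 8

Count, for every r in R, how many entries of L exceed r:
r = 4: 6, 11, 12, 22, 30 → 5
r = 14: 22, 30 → 2
r = 23: 30 → 1
r = 32: none → 0
r = 33: none → 0
Cross-inversions: 5 + 2 + 1 + 0 + 0 = 8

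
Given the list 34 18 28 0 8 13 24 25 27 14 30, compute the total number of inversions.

24

Sweep left to right; for each value list the smaller values that follow it:
34 → 18, 28, 0, 8, 13, 24, 25, 27, 14, 30 → 10
18 → 0, 8, 13, 14 → 4
28 → 0, 8, 13, 24, 25, 27, 14 → 7
0 → none → 0
8 → none → 0
13 → none → 0
24 → 14 → 1
25 → 14 → 1
27 → 14 → 1
14 → none → 0
30 → none → 0
Sum: 10 + 4 + 7 + 0 + 0 + 0 + 1 + 1 + 1 + 0 + 0 = 24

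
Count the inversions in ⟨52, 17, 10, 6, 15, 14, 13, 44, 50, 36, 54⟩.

20 inversions

Element-by-element contributions:
52: 9
17: 5
10: 1
6: 0
15: 2
14: 1
13: 0
44: 1
50: 1
36: 0
54: 0
Sum: 9 + 5 + 1 + 0 + 2 + 1 + 0 + 1 + 1 + 0 + 0 = 20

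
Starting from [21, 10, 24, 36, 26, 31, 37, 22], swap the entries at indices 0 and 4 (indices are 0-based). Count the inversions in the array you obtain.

Positions 0 and 4 hold 21 and 26; after swapping, the array is [26, 10, 24, 36, 21, 31, 37, 22].
Element-by-element contributions:
26: 4
10: 0
24: 2
36: 3
21: 0
31: 1
37: 1
22: 0
Sum: 4 + 0 + 2 + 3 + 0 + 1 + 1 + 0 = 11

11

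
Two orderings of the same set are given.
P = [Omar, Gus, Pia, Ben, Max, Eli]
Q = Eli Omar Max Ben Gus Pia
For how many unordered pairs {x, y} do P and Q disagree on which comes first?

Disagreeing pairs: 10

Assign each item its position (1..6) in the first ordering, then rewrite the second ordering as that position sequence:
positions: Omar→1, Gus→2, Pia→3, Ben→4, Max→5, Eli→6
second ordering as positions: [6, 1, 5, 4, 2, 3]
Discordant pairs = inversions in this position sequence.
6: 1, 5, 4, 2, 3 → 5
1: 0
5: 4, 2, 3 → 3
4: 2, 3 → 2
2: 0
3: 0
Total: 5 + 0 + 3 + 2 + 0 + 0 = 10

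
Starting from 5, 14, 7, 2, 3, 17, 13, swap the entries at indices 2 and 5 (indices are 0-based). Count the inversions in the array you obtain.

Positions 2 and 5 hold 7 and 17; after swapping, the array is [5, 14, 17, 2, 3, 7, 13].
For each element, count later entries that are smaller:
5: 2
14: 4
17: 4
2: 0
3: 0
7: 0
13: 0
Sum: 2 + 4 + 4 + 0 + 0 + 0 + 0 = 10

10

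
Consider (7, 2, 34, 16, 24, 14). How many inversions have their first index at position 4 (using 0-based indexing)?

The element at index 4 is 24.
Elements after it: 14
Those smaller than 24: 14

1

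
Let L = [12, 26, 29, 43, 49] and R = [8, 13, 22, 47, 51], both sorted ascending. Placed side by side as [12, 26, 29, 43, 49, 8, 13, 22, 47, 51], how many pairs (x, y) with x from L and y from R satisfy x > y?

14

Count, for every r in R, how many entries of L exceed r:
r = 8: 12, 26, 29, 43, 49 → 5
r = 13: 26, 29, 43, 49 → 4
r = 22: 26, 29, 43, 49 → 4
r = 47: 49 → 1
r = 51: none → 0
Cross-inversions: 5 + 4 + 4 + 1 + 0 = 14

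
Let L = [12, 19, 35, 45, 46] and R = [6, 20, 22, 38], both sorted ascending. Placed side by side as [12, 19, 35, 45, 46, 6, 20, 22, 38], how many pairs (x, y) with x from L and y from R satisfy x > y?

13

For each element r of the right run, count left-run elements greater than r:
r = 6: 12, 19, 35, 45, 46 → 5
r = 20: 35, 45, 46 → 3
r = 22: 35, 45, 46 → 3
r = 38: 45, 46 → 2
Cross-inversions: 5 + 3 + 3 + 2 = 13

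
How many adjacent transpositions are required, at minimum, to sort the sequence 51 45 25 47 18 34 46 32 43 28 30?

Swaps: 36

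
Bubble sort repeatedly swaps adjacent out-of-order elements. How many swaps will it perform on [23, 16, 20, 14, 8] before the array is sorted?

Each adjacent swap fixes exactly one inversion, so the minimum swap count equals the number of inversions.
Count inversions — for each element, later elements that are smaller:
23: 16, 20, 14, 8 → 4
16: 14, 8 → 2
20: 14, 8 → 2
14: 8 → 1
8: none → 0
Total inversions: 4 + 2 + 2 + 1 + 0 = 9

9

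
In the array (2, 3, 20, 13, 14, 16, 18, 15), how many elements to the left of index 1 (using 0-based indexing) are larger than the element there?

0

The element at index 1 is 3.
Elements before it: 2
None of them are larger than 3.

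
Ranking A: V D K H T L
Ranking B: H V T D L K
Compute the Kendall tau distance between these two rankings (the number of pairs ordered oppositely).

Assign each item its position (1..6) in the first ordering, then rewrite the second ordering as that position sequence:
positions: V→1, D→2, K→3, H→4, T→5, L→6
second ordering as positions: [4, 1, 5, 2, 6, 3]
Discordant pairs = inversions in this position sequence.
4: 1, 2, 3 → 3
1: 0
5: 2, 3 → 2
2: 0
6: 3 → 1
3: 0
Total: 3 + 0 + 2 + 0 + 1 + 0 = 6

6 discordant pairs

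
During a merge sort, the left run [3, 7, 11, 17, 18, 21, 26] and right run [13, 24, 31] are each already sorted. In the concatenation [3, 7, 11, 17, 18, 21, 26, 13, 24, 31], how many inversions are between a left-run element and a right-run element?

5

For each element r of the right run, count left-run elements greater than r:
r = 13: 17, 18, 21, 26 → 4
r = 24: 26 → 1
r = 31: none → 0
Cross-inversions: 4 + 1 + 0 = 5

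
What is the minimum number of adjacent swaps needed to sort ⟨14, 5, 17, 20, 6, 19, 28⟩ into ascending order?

5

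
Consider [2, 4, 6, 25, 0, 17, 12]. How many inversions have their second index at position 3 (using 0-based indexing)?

0

The element at index 3 is 25.
Elements before it: 2, 4, 6
None of them are larger than 25.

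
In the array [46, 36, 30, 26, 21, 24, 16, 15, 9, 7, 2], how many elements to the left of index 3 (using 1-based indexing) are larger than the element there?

The element at index 3 is 30.
Elements before it: 46, 36
Those larger than 30: 46, 36

2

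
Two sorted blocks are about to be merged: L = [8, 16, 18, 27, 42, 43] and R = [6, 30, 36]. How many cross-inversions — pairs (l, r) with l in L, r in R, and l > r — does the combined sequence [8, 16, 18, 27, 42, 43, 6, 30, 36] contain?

There are 10 split inversions.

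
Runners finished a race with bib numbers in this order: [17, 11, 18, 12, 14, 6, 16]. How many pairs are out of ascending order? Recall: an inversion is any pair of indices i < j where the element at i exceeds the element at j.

12 inversions

Inversion pairs (indices are 0-based):
(0,1): 17 > 11
(0,3): 17 > 12
(0,4): 17 > 14
(0,5): 17 > 6
(0,6): 17 > 16
(1,5): 11 > 6
(2,3): 18 > 12
(2,4): 18 > 14
(2,5): 18 > 6
(2,6): 18 > 16
(3,5): 12 > 6
(4,5): 14 > 6
That's 12 pairs.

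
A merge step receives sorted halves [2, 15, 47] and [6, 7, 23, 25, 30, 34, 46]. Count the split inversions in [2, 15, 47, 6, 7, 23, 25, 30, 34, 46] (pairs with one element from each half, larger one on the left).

9 cross-inversions

Take each right-half value and tally the left-half values above it:
r = 6: 15, 47 → 2
r = 7: 15, 47 → 2
r = 23: 47 → 1
r = 25: 47 → 1
r = 30: 47 → 1
r = 34: 47 → 1
r = 46: 47 → 1
Cross-inversions: 2 + 2 + 1 + 1 + 1 + 1 + 1 = 9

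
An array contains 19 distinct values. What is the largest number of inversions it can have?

171

A reversed (strictly descending) arrangement makes every pair an inversion, giving C(19, 2) inversions.
C(19, 2) = 19·18/2 = 171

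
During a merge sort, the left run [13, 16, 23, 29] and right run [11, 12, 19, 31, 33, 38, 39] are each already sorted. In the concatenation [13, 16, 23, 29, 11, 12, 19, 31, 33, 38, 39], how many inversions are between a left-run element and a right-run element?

For each element r of the right run, count left-run elements greater than r:
r = 11: 13, 16, 23, 29 → 4
r = 12: 13, 16, 23, 29 → 4
r = 19: 23, 29 → 2
r = 31: none → 0
r = 33: none → 0
r = 38: none → 0
r = 39: none → 0
Cross-inversions: 4 + 4 + 2 + 0 + 0 + 0 + 0 = 10

10 cross-inversions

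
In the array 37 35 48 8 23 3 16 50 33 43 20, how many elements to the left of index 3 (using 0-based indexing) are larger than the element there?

3

The element at index 3 is 8.
Elements before it: 37, 35, 48
Those larger than 8: 37, 35, 48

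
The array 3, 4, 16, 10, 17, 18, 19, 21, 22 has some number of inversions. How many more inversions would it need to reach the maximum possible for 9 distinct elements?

35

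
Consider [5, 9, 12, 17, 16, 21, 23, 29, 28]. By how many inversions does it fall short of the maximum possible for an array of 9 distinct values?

34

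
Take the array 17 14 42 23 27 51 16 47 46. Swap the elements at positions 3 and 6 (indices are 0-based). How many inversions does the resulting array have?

Positions 3 and 6 hold 23 and 16; after swapping, the array is [17, 14, 42, 16, 27, 51, 23, 47, 46].
Sweep left to right; for each value list the smaller values that follow it:
17: 2
14: 0
42: 3
16: 0
27: 1
51: 3
23: 0
47: 1
46: 0
Sum: 2 + 0 + 3 + 0 + 1 + 3 + 0 + 1 + 0 = 10

Inversions: 10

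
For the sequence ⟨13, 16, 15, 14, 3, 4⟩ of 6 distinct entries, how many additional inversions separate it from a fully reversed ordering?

Maximum inversions for 6 distinct elements is C(6, 2) = 6·5/2 = 15.
Current inversions — for each element, count later smaller elements:
13: 2
16: 4
15: 3
14: 2
3: 0
4: 0
Current total: 2 + 4 + 3 + 2 + 0 + 0 = 11
Shortfall: 15 − 11 = 4

4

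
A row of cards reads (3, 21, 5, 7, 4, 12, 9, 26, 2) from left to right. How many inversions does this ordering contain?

There are 16 out-of-order pairs.

For each element, count later entries that are smaller:
3: 1
21: 6
5: 2
7: 2
4: 1
12: 2
9: 1
26: 1
2: 0
Sum: 1 + 6 + 2 + 2 + 1 + 2 + 1 + 1 + 0 = 16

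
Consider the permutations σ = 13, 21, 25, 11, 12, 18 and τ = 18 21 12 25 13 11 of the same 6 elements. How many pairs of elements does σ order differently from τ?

10

Assign each item its position (1..6) in the first ordering, then rewrite the second ordering as that position sequence:
positions: 13→1, 21→2, 25→3, 11→4, 12→5, 18→6
second ordering as positions: [6, 2, 5, 3, 1, 4]
Discordant pairs = inversions in this position sequence.
6: 2, 5, 3, 1, 4 → 5
2: 1 → 1
5: 3, 1, 4 → 3
3: 1 → 1
1: 0
4: 0
Total: 5 + 1 + 3 + 1 + 0 + 0 = 10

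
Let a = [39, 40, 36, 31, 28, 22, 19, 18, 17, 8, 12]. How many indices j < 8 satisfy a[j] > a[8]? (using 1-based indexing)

The element at index 8 is 18.
Elements before it: 39, 40, 36, 31, 28, 22, 19
Those larger than 18: 39, 40, 36, 31, 28, 22, 19

7 such elements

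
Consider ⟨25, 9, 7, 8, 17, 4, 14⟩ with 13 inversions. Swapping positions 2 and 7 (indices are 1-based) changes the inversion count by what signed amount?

+1

Positions 2 and 7 hold 9 and 14; after swapping, the array is [25, 14, 7, 8, 17, 4, 9].
Element-by-element contributions:
25 → 14, 7, 8, 17, 4, 9 → 6
14 → 7, 8, 4, 9 → 4
7 → 4 → 1
8 → 4 → 1
17 → 4, 9 → 2
4 → none → 0
9 → none → 0
Sum: 6 + 4 + 1 + 1 + 2 + 0 + 0 = 14
Change: 14 − 13 = +1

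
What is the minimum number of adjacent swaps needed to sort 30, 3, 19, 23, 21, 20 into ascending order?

8 swaps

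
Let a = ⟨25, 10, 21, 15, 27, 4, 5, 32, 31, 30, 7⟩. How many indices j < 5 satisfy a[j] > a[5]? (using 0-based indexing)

5 such elements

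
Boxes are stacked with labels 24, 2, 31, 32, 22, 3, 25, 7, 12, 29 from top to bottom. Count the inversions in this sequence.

22 inversions

For each element, count later entries that are smaller:
24 → 2, 22, 3, 7, 12 → 5
2 → none → 0
31 → 22, 3, 25, 7, 12, 29 → 6
32 → 22, 3, 25, 7, 12, 29 → 6
22 → 3, 7, 12 → 3
3 → none → 0
25 → 7, 12 → 2
7 → none → 0
12 → none → 0
29 → none → 0
Sum: 5 + 0 + 6 + 6 + 3 + 0 + 2 + 0 + 0 + 0 = 22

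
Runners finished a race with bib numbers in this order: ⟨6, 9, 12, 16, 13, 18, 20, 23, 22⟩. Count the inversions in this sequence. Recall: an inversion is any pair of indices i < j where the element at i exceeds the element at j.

Element-by-element contributions:
6 → none → 0
9 → none → 0
12 → none → 0
16 → 13 → 1
13 → none → 0
18 → none → 0
20 → none → 0
23 → 22 → 1
22 → none → 0
Sum: 0 + 0 + 0 + 1 + 0 + 0 + 0 + 1 + 0 = 2

There are 2 out-of-order pairs.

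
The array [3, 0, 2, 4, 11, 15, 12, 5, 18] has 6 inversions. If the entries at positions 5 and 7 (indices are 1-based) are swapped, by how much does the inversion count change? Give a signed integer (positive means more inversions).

+1

Positions 5 and 7 hold 11 and 12; after swapping, the array is [3, 0, 2, 4, 12, 15, 11, 5, 18].
Count, for each position, how many later elements it exceeds:
3 → 0, 2 → 2
0 → none → 0
2 → none → 0
4 → none → 0
12 → 11, 5 → 2
15 → 11, 5 → 2
11 → 5 → 1
5 → none → 0
18 → none → 0
Sum: 2 + 0 + 0 + 0 + 2 + 2 + 1 + 0 + 0 = 7
Change: 7 − 6 = +1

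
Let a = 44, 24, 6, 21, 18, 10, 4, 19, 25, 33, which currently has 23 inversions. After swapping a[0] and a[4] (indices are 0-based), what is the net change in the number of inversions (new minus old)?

Positions 0 and 4 hold 44 and 18; after swapping, the array is [18, 24, 6, 21, 44, 10, 4, 19, 25, 33].
Count, for each position, how many later elements it exceeds:
18: 3
24: 5
6: 1
21: 3
44: 5
10: 1
4: 0
19: 0
25: 0
33: 0
Sum: 3 + 5 + 1 + 3 + 5 + 1 + 0 + 0 + 0 + 0 = 18
Change: 18 − 23 = -5

-5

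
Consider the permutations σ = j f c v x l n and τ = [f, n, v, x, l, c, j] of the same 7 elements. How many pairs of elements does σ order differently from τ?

Assign each item its position (1..7) in the first ordering, then rewrite the second ordering as that position sequence:
positions: j→1, f→2, c→3, v→4, x→5, l→6, n→7
second ordering as positions: [2, 7, 4, 5, 6, 3, 1]
Discordant pairs = inversions in this position sequence.
2: 1 → 1
7: 4, 5, 6, 3, 1 → 5
4: 3, 1 → 2
5: 3, 1 → 2
6: 3, 1 → 2
3: 1 → 1
1: 0
Total: 1 + 5 + 2 + 2 + 2 + 1 + 0 = 13

13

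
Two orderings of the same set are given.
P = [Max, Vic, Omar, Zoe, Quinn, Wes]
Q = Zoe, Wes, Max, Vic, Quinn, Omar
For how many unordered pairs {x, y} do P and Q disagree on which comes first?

8

Assign each item its position (1..6) in the first ordering, then rewrite the second ordering as that position sequence:
positions: Max→1, Vic→2, Omar→3, Zoe→4, Quinn→5, Wes→6
second ordering as positions: [4, 6, 1, 2, 5, 3]
Discordant pairs = inversions in this position sequence.
4: 1, 2, 3 → 3
6: 1, 2, 5, 3 → 4
1: 0
2: 0
5: 3 → 1
3: 0
Total: 3 + 4 + 0 + 0 + 1 + 0 = 8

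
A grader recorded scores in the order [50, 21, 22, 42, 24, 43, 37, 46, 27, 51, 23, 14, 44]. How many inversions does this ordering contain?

Element-by-element contributions:
50: 11
21: 1
22: 1
42: 5
24: 2
43: 4
37: 3
46: 4
27: 2
51: 3
23: 1
14: 0
44: 0
Sum: 11 + 1 + 1 + 5 + 2 + 4 + 3 + 4 + 2 + 3 + 1 + 0 + 0 = 37

37 inversions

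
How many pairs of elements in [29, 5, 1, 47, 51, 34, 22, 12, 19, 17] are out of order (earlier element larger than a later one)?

For each element, count later entries that are smaller:
29: 6
5: 1
1: 0
47: 5
51: 5
34: 4
22: 3
12: 0
19: 1
17: 0
Sum: 6 + 1 + 0 + 5 + 5 + 4 + 3 + 0 + 1 + 0 = 25

25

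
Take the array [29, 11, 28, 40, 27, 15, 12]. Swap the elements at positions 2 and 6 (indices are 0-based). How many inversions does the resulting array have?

9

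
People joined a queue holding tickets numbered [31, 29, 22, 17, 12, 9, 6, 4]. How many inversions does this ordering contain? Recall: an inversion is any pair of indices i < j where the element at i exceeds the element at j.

28

Element-by-element contributions:
31: 7
29: 6
22: 5
17: 4
12: 3
9: 2
6: 1
4: 0
Sum: 7 + 6 + 5 + 4 + 3 + 2 + 1 + 0 = 28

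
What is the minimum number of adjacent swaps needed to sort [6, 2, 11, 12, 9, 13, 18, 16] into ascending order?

4

The minimum number of adjacent swaps to sort an array equals its inversion count, since every such swap removes exactly one inversion.
Count inversions — for each element, later elements that are smaller:
6: 2 → 1
2: none → 0
11: 9 → 1
12: 9 → 1
9: none → 0
13: none → 0
18: 16 → 1
16: none → 0
Total inversions: 1 + 0 + 1 + 1 + 0 + 0 + 1 + 0 = 4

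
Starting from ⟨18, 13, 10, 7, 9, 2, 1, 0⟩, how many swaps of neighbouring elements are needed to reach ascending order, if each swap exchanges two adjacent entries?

There are 27 swaps.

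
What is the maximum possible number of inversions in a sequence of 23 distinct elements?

Inversions: 253

The maximum occurs when the array is in strictly decreasing order: every one of the C(23, 2) pairs is inverted.
C(23, 2) = 23·22/2 = 253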